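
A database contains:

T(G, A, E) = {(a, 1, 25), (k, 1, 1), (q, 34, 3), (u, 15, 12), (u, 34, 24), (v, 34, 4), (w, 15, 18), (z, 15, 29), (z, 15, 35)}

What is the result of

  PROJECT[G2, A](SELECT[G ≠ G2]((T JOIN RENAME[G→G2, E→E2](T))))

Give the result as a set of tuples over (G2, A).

{(a, 1), (k, 1), (q, 34), (u, 15), (u, 34), (v, 34), (w, 15), (z, 15)}

ρ[G→G2, E→E2]: schema becomes (G2, A, E2); tuples unchanged.
Joining T and RENAME[G→G2, E→E2](T) on A yields {(a, 1, 25, a, 25), (a, 1, 25, k, 1), (k, 1, 1, a, 25), (k, 1, 1, k, 1), (q, 34, 3, q, 3), (q, 34, 3, u, 24), (q, 34, 3, v, 4), (u, 15, 12, u, 12), (u, 15, 12, w, 18), (u, 15, 12, z, 29), (u, 15, 12, z, 35), (u, 34, 24, q, 3), (u, 34, 24, u, 24), (u, 34, 24, v, 4), (v, 34, 4, q, 3), (v, 34, 4, u, 24), (v, 34, 4, v, 4), (w, 15, 18, u, 12), (w, 15, 18, w, 18), (w, 15, 18, z, 29), (w, 15, 18, z, 35), (z, 15, 29, u, 12), (z, 15, 29, w, 18), (z, 15, 29, z, 29), (z, 15, 29, z, 35), (z, 15, 35, u, 12), (z, 15, 35, w, 18), (z, 15, 35, z, 29), (z, 15, 35, z, 35)}.
Selection G ≠ G2: {(a, 1, 25, k, 1), (k, 1, 1, a, 25), (q, 34, 3, u, 24), (q, 34, 3, v, 4), (u, 15, 12, w, 18), (u, 15, 12, z, 29), (u, 15, 12, z, 35), (u, 34, 24, q, 3), (u, 34, 24, v, 4), (v, 34, 4, q, 3), (v, 34, 4, u, 24), (w, 15, 18, u, 12), (w, 15, 18, z, 29), (w, 15, 18, z, 35), (z, 15, 29, u, 12), (z, 15, 29, w, 18), (z, 15, 35, u, 12), (z, 15, 35, w, 18)}
π_{G2, A} gives {(a, 1), (k, 1), (q, 34), (u, 15), (u, 34), (v, 34), (w, 15), (z, 15)} (10 duplicate(s) eliminated).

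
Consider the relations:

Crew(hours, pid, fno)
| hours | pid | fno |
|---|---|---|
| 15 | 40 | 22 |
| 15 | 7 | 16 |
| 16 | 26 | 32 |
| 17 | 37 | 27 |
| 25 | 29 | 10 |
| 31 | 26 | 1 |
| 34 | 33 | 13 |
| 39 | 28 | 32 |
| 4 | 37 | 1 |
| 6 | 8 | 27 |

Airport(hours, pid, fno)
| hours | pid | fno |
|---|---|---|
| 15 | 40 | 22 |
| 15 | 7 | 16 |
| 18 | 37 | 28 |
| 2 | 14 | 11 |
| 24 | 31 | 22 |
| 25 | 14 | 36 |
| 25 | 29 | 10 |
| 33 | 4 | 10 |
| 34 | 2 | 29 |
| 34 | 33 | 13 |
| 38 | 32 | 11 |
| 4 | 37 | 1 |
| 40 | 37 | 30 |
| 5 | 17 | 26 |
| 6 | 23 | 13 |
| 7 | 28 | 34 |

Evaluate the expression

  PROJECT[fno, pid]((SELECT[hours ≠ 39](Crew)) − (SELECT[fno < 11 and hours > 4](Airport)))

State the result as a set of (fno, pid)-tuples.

Filtering on hours ≠ 39 leaves {(15, 40, 22), (15, 7, 16), (16, 26, 32), (17, 37, 27), (25, 29, 10), (31, 26, 1), (34, 33, 13), (4, 37, 1), (6, 8, 27)}.
Filtering on fno < 11 and hours > 4 leaves {(25, 29, 10), (33, 4, 10)}.
Taking the difference: {(15, 40, 22), (15, 7, 16), (16, 26, 32), (17, 37, 27), (31, 26, 1), (34, 33, 13), (4, 37, 1), (6, 8, 27)}
π[fno, pid]: project onto (fno, pid) → {(1, 26), (1, 37), (13, 33), (16, 7), (22, 40), (27, 37), (27, 8), (32, 26)}

{(1, 26), (1, 37), (13, 33), (16, 7), (22, 40), (27, 37), (27, 8), (32, 26)}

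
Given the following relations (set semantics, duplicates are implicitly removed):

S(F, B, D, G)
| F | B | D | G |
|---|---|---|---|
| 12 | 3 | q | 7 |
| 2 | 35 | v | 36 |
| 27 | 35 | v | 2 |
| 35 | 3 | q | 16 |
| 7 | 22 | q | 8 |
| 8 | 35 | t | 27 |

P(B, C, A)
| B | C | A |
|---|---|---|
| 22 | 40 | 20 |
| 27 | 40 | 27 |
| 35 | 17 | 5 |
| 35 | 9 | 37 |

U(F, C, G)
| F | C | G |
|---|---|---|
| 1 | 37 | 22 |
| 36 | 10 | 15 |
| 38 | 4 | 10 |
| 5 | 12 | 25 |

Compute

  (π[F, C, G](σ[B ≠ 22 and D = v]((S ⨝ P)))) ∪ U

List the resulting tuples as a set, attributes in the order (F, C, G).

{(1, 37, 22), (2, 17, 36), (2, 9, 36), (27, 17, 2), (27, 9, 2), (36, 10, 15), (38, 4, 10), (5, 12, 25)}

S ⋈ P (natural join on B): {(2, 35, v, 36, 17, 5), (2, 35, v, 36, 9, 37), (27, 35, v, 2, 17, 5), (27, 35, v, 2, 9, 37), (7, 22, q, 8, 40, 20), (8, 35, t, 27, 17, 5), (8, 35, t, 27, 9, 37)}
σ[B ≠ 22 and D = v]: keep tuples satisfying B ≠ 22 and D = v → {(2, 35, v, 36, 17, 5), (2, 35, v, 36, 9, 37), (27, 35, v, 2, 17, 5), (27, 35, v, 2, 9, 37)}
Keep only column(s) F, C, G: {(2, 17, 36), (2, 9, 36), (27, 17, 2), (27, 9, 2)}
Taking the union: {(1, 37, 22), (2, 17, 36), (2, 9, 36), (27, 17, 2), (27, 9, 2), (36, 10, 15), (38, 4, 10), (5, 12, 25)}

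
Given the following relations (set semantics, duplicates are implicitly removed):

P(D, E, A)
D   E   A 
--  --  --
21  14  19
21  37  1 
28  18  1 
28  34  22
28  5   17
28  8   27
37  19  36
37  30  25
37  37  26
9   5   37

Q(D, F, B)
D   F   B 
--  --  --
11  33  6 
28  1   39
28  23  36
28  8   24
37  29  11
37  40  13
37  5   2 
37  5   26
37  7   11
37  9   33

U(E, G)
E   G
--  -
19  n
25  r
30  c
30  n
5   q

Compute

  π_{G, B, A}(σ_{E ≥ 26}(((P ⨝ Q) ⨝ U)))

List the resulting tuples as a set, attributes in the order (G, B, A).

Natural join on D: {(28, 18, 1, 1, 39), (28, 18, 1, 23, 36), (28, 18, 1, 8, 24), (28, 34, 22, 1, 39), (28, 34, 22, 23, 36), (28, 34, 22, 8, 24), (28, 5, 17, 1, 39), (28, 5, 17, 23, 36), (28, 5, 17, 8, 24), (28, 8, 27, 1, 39), (28, 8, 27, 23, 36), (28, 8, 27, 8, 24), (37, 19, 36, 29, 11), (37, 19, 36, 40, 13), (37, 19, 36, 5, 2), (37, 19, 36, 5, 26), (37, 19, 36, 7, 11), (37, 19, 36, 9, 33), (37, 30, 25, 29, 11), (37, 30, 25, 40, 13), (37, 30, 25, 5, 2), (37, 30, 25, 5, 26), (37, 30, 25, 7, 11), (37, 30, 25, 9, 33), (37, 37, 26, 29, 11), (37, 37, 26, 40, 13), (37, 37, 26, 5, 2), (37, 37, 26, 5, 26), (37, 37, 26, 7, 11), (37, 37, 26, 9, 33)}
Natural join on E: {(28, 5, 17, 1, 39, q), (28, 5, 17, 23, 36, q), (28, 5, 17, 8, 24, q), (37, 19, 36, 29, 11, n), (37, 19, 36, 40, 13, n), (37, 19, 36, 5, 2, n), (37, 19, 36, 5, 26, n), (37, 19, 36, 7, 11, n), (37, 19, 36, 9, 33, n), (37, 30, 25, 29, 11, c), (37, 30, 25, 29, 11, n), (37, 30, 25, 40, 13, c), (37, 30, 25, 40, 13, n), (37, 30, 25, 5, 2, c), (37, 30, 25, 5, 2, n), (37, 30, 25, 5, 26, c), (37, 30, 25, 5, 26, n), (37, 30, 25, 7, 11, c), (37, 30, 25, 7, 11, n), (37, 30, 25, 9, 33, c), (37, 30, 25, 9, 33, n)}
Apply σ_{E ≥ 26}; surviving tuples: {(37, 30, 25, 29, 11, c), (37, 30, 25, 29, 11, n), (37, 30, 25, 40, 13, c), (37, 30, 25, 40, 13, n), (37, 30, 25, 5, 2, c), (37, 30, 25, 5, 2, n), (37, 30, 25, 5, 26, c), (37, 30, 25, 5, 26, n), (37, 30, 25, 7, 11, c), (37, 30, 25, 7, 11, n), (37, 30, 25, 9, 33, c), (37, 30, 25, 9, 33, n)}
π_{G, B, A} gives {(c, 11, 25), (c, 13, 25), (c, 2, 25), (c, 26, 25), (c, 33, 25), (n, 11, 25), (n, 13, 25), (n, 2, 25), (n, 26, 25), (n, 33, 25)} (2 duplicate(s) eliminated).

{(c, 11, 25), (c, 13, 25), (c, 2, 25), (c, 26, 25), (c, 33, 25), (n, 11, 25), (n, 13, 25), (n, 2, 25), (n, 26, 25), (n, 33, 25)}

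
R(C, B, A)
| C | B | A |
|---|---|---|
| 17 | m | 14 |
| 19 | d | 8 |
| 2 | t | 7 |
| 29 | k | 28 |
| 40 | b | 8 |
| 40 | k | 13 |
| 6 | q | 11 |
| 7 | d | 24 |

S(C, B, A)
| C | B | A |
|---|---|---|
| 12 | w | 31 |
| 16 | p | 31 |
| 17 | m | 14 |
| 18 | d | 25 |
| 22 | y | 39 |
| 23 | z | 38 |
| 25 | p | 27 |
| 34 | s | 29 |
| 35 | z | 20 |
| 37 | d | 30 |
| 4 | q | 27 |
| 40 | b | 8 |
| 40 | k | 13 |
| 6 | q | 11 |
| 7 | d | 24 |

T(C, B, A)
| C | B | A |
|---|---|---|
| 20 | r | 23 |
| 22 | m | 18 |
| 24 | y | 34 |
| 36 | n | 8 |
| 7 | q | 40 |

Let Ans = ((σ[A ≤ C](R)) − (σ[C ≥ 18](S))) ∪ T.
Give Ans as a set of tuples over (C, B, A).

σ[A ≤ C]: keep tuples satisfying A ≤ C → {(17, m, 14), (19, d, 8), (29, k, 28), (40, b, 8), (40, k, 13)}
σ[C ≥ 18]: keep tuples satisfying C ≥ 18 → {(18, d, 25), (22, y, 39), (23, z, 38), (25, p, 27), (34, s, 29), (35, z, 20), (37, d, 30), (40, b, 8), (40, k, 13)}
Difference: {(17, m, 14), (19, d, 8), (29, k, 28), (40, b, 8), (40, k, 13)} with {(18, d, 25), (22, y, 39), (23, z, 38), (25, p, 27), (34, s, 29), (35, z, 20), (37, d, 30), (40, b, 8), (40, k, 13)} → {(17, m, 14), (19, d, 8), (29, k, 28)}
Union: {(17, m, 14), (19, d, 8), (29, k, 28)} with {(20, r, 23), (22, m, 18), (24, y, 34), (36, n, 8), (7, q, 40)} → {(17, m, 14), (19, d, 8), (20, r, 23), (22, m, 18), (24, y, 34), (29, k, 28), (36, n, 8), (7, q, 40)}

{(17, m, 14), (19, d, 8), (20, r, 23), (22, m, 18), (24, y, 34), (29, k, 28), (36, n, 8), (7, q, 40)}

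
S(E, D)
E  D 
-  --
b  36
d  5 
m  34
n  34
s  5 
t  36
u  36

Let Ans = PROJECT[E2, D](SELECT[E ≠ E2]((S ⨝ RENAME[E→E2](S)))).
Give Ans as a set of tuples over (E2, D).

{(b, 36), (d, 5), (m, 34), (n, 34), (s, 5), (t, 36), (u, 36)}

ρ[E→E2]: schema becomes (E2, D); tuples unchanged.
S ⋈ RENAME[E→E2](S) (natural join on D): {(b, 36, b), (b, 36, t), (b, 36, u), (d, 5, d), (d, 5, s), (m, 34, m), (m, 34, n), (n, 34, m), (n, 34, n), (s, 5, d), (s, 5, s), (t, 36, b), (t, 36, t), (t, 36, u), (u, 36, b), (u, 36, t), (u, 36, u)}
Filtering on E ≠ E2 leaves {(b, 36, t), (b, 36, u), (d, 5, s), (m, 34, n), (n, 34, m), (s, 5, d), (t, 36, b), (t, 36, u), (u, 36, b), (u, 36, t)}.
Keep only column(s) E2, D (3 duplicate(s) eliminated): {(b, 36), (d, 5), (m, 34), (n, 34), (s, 5), (t, 36), (u, 36)}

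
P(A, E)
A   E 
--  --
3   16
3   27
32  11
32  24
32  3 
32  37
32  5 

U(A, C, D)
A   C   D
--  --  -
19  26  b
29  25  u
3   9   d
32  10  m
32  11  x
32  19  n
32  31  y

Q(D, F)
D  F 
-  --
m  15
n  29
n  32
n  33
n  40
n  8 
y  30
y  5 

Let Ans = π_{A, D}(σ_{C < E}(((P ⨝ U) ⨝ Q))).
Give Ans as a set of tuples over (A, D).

{(32, m), (32, n), (32, y)}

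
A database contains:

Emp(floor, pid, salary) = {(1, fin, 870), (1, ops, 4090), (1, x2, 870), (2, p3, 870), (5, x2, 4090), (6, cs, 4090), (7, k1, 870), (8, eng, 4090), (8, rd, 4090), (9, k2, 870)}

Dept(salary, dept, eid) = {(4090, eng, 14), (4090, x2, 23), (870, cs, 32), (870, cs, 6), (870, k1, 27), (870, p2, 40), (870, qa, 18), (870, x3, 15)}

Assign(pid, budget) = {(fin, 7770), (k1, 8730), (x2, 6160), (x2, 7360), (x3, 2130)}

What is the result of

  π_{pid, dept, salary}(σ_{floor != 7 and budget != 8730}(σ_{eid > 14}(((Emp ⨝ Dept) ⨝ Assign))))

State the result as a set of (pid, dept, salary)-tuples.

Emp ⋈ Dept (natural join on salary): {(1, fin, 870, cs, 32), (1, fin, 870, cs, 6), (1, fin, 870, k1, 27), (1, fin, 870, p2, 40), (1, fin, 870, qa, 18), (1, fin, 870, x3, 15), (1, ops, 4090, eng, 14), (1, ops, 4090, x2, 23), (1, x2, 870, cs, 32), (1, x2, 870, cs, 6), (1, x2, 870, k1, 27), (1, x2, 870, p2, 40), (1, x2, 870, qa, 18), (1, x2, 870, x3, 15), (2, p3, 870, cs, 32), (2, p3, 870, cs, 6), (2, p3, 870, k1, 27), (2, p3, 870, p2, 40), (2, p3, 870, qa, 18), (2, p3, 870, x3, 15), (5, x2, 4090, eng, 14), (5, x2, 4090, x2, 23), (6, cs, 4090, eng, 14), (6, cs, 4090, x2, 23), (7, k1, 870, cs, 32), (7, k1, 870, cs, 6), (7, k1, 870, k1, 27), (7, k1, 870, p2, 40), (7, k1, 870, qa, 18), (7, k1, 870, x3, 15), (8, eng, 4090, eng, 14), (8, eng, 4090, x2, 23), (8, rd, 4090, eng, 14), (8, rd, 4090, x2, 23), (9, k2, 870, cs, 32), (9, k2, 870, cs, 6), (9, k2, 870, k1, 27), (9, k2, 870, p2, 40), (9, k2, 870, qa, 18), (9, k2, 870, x3, 15)}
(Emp ⨝ Dept) ⋈ Assign (natural join on pid): {(1, fin, 870, cs, 32, 7770), (1, fin, 870, cs, 6, 7770), (1, fin, 870, k1, 27, 7770), (1, fin, 870, p2, 40, 7770), (1, fin, 870, qa, 18, 7770), (1, fin, 870, x3, 15, 7770), (1, x2, 870, cs, 32, 6160), (1, x2, 870, cs, 32, 7360), (1, x2, 870, cs, 6, 6160), (1, x2, 870, cs, 6, 7360), (1, x2, 870, k1, 27, 6160), (1, x2, 870, k1, 27, 7360), (1, x2, 870, p2, 40, 6160), (1, x2, 870, p2, 40, 7360), (1, x2, 870, qa, 18, 6160), (1, x2, 870, qa, 18, 7360), (1, x2, 870, x3, 15, 6160), (1, x2, 870, x3, 15, 7360), (5, x2, 4090, eng, 14, 6160), (5, x2, 4090, eng, 14, 7360), (5, x2, 4090, x2, 23, 6160), (5, x2, 4090, x2, 23, 7360), (7, k1, 870, cs, 32, 8730), (7, k1, 870, cs, 6, 8730), (7, k1, 870, k1, 27, 8730), (7, k1, 870, p2, 40, 8730), (7, k1, 870, qa, 18, 8730), (7, k1, 870, x3, 15, 8730)}
Apply σ_{eid > 14}; surviving tuples: {(1, fin, 870, cs, 32, 7770), (1, fin, 870, k1, 27, 7770), (1, fin, 870, p2, 40, 7770), (1, fin, 870, qa, 18, 7770), (1, fin, 870, x3, 15, 7770), (1, x2, 870, cs, 32, 6160), (1, x2, 870, cs, 32, 7360), (1, x2, 870, k1, 27, 6160), (1, x2, 870, k1, 27, 7360), (1, x2, 870, p2, 40, 6160), (1, x2, 870, p2, 40, 7360), (1, x2, 870, qa, 18, 6160), (1, x2, 870, qa, 18, 7360), (1, x2, 870, x3, 15, 6160), (1, x2, 870, x3, 15, 7360), (5, x2, 4090, x2, 23, 6160), (5, x2, 4090, x2, 23, 7360), (7, k1, 870, cs, 32, 8730), (7, k1, 870, k1, 27, 8730), (7, k1, 870, p2, 40, 8730), (7, k1, 870, qa, 18, 8730), (7, k1, 870, x3, 15, 8730)}
Apply σ_{floor != 7 and budget != 8730}; surviving tuples: {(1, fin, 870, cs, 32, 7770), (1, fin, 870, k1, 27, 7770), (1, fin, 870, p2, 40, 7770), (1, fin, 870, qa, 18, 7770), (1, fin, 870, x3, 15, 7770), (1, x2, 870, cs, 32, 6160), (1, x2, 870, cs, 32, 7360), (1, x2, 870, k1, 27, 6160), (1, x2, 870, k1, 27, 7360), (1, x2, 870, p2, 40, 6160), (1, x2, 870, p2, 40, 7360), (1, x2, 870, qa, 18, 6160), (1, x2, 870, qa, 18, 7360), (1, x2, 870, x3, 15, 6160), (1, x2, 870, x3, 15, 7360), (5, x2, 4090, x2, 23, 6160), (5, x2, 4090, x2, 23, 7360)}
π[pid, dept, salary]: project onto (pid, dept, salary) (6 duplicate(s) eliminated) → {(fin, cs, 870), (fin, k1, 870), (fin, p2, 870), (fin, qa, 870), (fin, x3, 870), (x2, cs, 870), (x2, k1, 870), (x2, p2, 870), (x2, qa, 870), (x2, x2, 4090), (x2, x3, 870)}

{(fin, cs, 870), (fin, k1, 870), (fin, p2, 870), (fin, qa, 870), (fin, x3, 870), (x2, cs, 870), (x2, k1, 870), (x2, p2, 870), (x2, qa, 870), (x2, x2, 4090), (x2, x3, 870)}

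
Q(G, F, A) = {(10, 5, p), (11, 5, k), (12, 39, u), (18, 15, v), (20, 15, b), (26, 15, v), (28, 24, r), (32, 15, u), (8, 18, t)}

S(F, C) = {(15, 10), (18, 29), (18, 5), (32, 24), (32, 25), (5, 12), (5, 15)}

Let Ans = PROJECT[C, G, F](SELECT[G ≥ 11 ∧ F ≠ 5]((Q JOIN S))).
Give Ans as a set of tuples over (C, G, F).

{(10, 18, 15), (10, 20, 15), (10, 26, 15), (10, 32, 15)}

Joining Q and S on F yields {(10, 5, p, 12), (10, 5, p, 15), (11, 5, k, 12), (11, 5, k, 15), (18, 15, v, 10), (20, 15, b, 10), (26, 15, v, 10), (32, 15, u, 10), (8, 18, t, 29), (8, 18, t, 5)}.
Selection G ≥ 11 ∧ F ≠ 5: {(18, 15, v, 10), (20, 15, b, 10), (26, 15, v, 10), (32, 15, u, 10)}
π_{C, G, F} gives {(10, 18, 15), (10, 20, 15), (10, 26, 15), (10, 32, 15)}.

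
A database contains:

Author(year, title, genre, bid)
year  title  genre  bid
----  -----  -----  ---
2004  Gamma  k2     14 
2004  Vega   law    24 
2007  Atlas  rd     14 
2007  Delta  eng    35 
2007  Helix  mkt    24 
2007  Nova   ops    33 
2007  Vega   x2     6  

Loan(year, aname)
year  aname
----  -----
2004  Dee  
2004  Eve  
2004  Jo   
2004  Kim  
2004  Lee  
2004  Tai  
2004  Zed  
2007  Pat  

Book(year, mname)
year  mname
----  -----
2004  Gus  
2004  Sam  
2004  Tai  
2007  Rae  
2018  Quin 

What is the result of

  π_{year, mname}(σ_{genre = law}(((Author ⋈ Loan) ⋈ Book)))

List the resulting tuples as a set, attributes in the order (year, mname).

{(2004, Gus), (2004, Sam), (2004, Tai)}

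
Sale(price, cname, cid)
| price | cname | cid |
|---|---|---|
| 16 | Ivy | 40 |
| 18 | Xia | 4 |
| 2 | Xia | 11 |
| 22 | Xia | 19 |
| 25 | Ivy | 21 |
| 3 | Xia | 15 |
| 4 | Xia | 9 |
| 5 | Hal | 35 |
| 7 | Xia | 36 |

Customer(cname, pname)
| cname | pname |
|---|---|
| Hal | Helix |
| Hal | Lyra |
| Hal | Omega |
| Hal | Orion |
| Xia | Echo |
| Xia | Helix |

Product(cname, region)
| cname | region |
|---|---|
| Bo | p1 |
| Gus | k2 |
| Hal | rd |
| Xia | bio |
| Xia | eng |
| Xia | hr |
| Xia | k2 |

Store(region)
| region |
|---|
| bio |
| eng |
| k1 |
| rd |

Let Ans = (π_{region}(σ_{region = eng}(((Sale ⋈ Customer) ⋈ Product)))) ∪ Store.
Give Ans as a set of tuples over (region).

{bio, eng, k1, rd}

Joining Sale and Customer on cname yields {(18, Xia, 4, Echo), (18, Xia, 4, Helix), (2, Xia, 11, Echo), (2, Xia, 11, Helix), (22, Xia, 19, Echo), (22, Xia, 19, Helix), (3, Xia, 15, Echo), (3, Xia, 15, Helix), (4, Xia, 9, Echo), (4, Xia, 9, Helix), (5, Hal, 35, Helix), (5, Hal, 35, Lyra), (5, Hal, 35, Omega), (5, Hal, 35, Orion), (7, Xia, 36, Echo), (7, Xia, 36, Helix)}.
Joining (Sale ⋈ Customer) and Product on cname yields {(18, Xia, 4, Echo, bio), (18, Xia, 4, Echo, eng), (18, Xia, 4, Echo, hr), (18, Xia, 4, Echo, k2), (18, Xia, 4, Helix, bio), (18, Xia, 4, Helix, eng), (18, Xia, 4, Helix, hr), (18, Xia, 4, Helix, k2), (2, Xia, 11, Echo, bio), (2, Xia, 11, Echo, eng), (2, Xia, 11, Echo, hr), (2, Xia, 11, Echo, k2), (2, Xia, 11, Helix, bio), (2, Xia, 11, Helix, eng), (2, Xia, 11, Helix, hr), (2, Xia, 11, Helix, k2), (22, Xia, 19, Echo, bio), (22, Xia, 19, Echo, eng), (22, Xia, 19, Echo, hr), (22, Xia, 19, Echo, k2), (22, Xia, 19, Helix, bio), (22, Xia, 19, Helix, eng), (22, Xia, 19, Helix, hr), (22, Xia, 19, Helix, k2), (3, Xia, 15, Echo, bio), (3, Xia, 15, Echo, eng), (3, Xia, 15, Echo, hr), (3, Xia, 15, Echo, k2), (3, Xia, 15, Helix, bio), (3, Xia, 15, Helix, eng), (3, Xia, 15, Helix, hr), (3, Xia, 15, Helix, k2), (4, Xia, 9, Echo, bio), (4, Xia, 9, Echo, eng), (4, Xia, 9, Echo, hr), (4, Xia, 9, Echo, k2), (4, Xia, 9, Helix, bio), (4, Xia, 9, Helix, eng), (4, Xia, 9, Helix, hr), (4, Xia, 9, Helix, k2), (5, Hal, 35, Helix, rd), (5, Hal, 35, Lyra, rd), (5, Hal, 35, Omega, rd), (5, Hal, 35, Orion, rd), (7, Xia, 36, Echo, bio), (7, Xia, 36, Echo, eng), (7, Xia, 36, Echo, hr), (7, Xia, 36, Echo, k2), (7, Xia, 36, Helix, bio), (7, Xia, 36, Helix, eng), (7, Xia, 36, Helix, hr), (7, Xia, 36, Helix, k2)}.
σ[region = eng]: keep tuples satisfying region = eng → {(18, Xia, 4, Echo, eng), (18, Xia, 4, Helix, eng), (2, Xia, 11, Echo, eng), (2, Xia, 11, Helix, eng), (22, Xia, 19, Echo, eng), (22, Xia, 19, Helix, eng), (3, Xia, 15, Echo, eng), (3, Xia, 15, Helix, eng), (4, Xia, 9, Echo, eng), (4, Xia, 9, Helix, eng), (7, Xia, 36, Echo, eng), (7, Xia, 36, Helix, eng)}
Keep only column(s) region (11 duplicate(s) eliminated): {eng}
Taking the union: {bio, eng, k1, rd}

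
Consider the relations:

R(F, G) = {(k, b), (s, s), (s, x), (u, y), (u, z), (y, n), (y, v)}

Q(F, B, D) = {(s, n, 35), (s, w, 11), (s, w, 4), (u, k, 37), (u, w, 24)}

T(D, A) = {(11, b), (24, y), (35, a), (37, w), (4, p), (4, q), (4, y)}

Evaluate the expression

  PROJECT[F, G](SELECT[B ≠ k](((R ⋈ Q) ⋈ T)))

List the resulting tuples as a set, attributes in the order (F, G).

{(s, s), (s, x), (u, y), (u, z)}

Natural join on F: {(s, s, n, 35), (s, s, w, 11), (s, s, w, 4), (s, x, n, 35), (s, x, w, 11), (s, x, w, 4), (u, y, k, 37), (u, y, w, 24), (u, z, k, 37), (u, z, w, 24)}
Natural join on D: {(s, s, n, 35, a), (s, s, w, 11, b), (s, s, w, 4, p), (s, s, w, 4, q), (s, s, w, 4, y), (s, x, n, 35, a), (s, x, w, 11, b), (s, x, w, 4, p), (s, x, w, 4, q), (s, x, w, 4, y), (u, y, k, 37, w), (u, y, w, 24, y), (u, z, k, 37, w), (u, z, w, 24, y)}
Filtering on B ≠ k leaves {(s, s, n, 35, a), (s, s, w, 11, b), (s, s, w, 4, p), (s, s, w, 4, q), (s, s, w, 4, y), (s, x, n, 35, a), (s, x, w, 11, b), (s, x, w, 4, p), (s, x, w, 4, q), (s, x, w, 4, y), (u, y, w, 24, y), (u, z, w, 24, y)}.
π_{F, G} gives {(s, s), (s, x), (u, y), (u, z)} (8 duplicate(s) eliminated).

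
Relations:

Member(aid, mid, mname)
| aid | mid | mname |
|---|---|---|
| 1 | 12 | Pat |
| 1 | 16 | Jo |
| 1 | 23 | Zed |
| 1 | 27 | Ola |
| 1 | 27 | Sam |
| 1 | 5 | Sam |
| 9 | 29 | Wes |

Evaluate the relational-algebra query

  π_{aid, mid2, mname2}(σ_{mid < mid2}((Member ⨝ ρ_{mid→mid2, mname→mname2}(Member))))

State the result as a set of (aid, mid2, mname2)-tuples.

ρ[mid→mid2, mname→mname2]: schema becomes (aid, mid2, mname2); tuples unchanged.
Member ⋈ ρ_{mid→mid2, mname→mname2}(Member) (natural join on aid): {(1, 12, Pat, 12, Pat), (1, 12, Pat, 16, Jo), (1, 12, Pat, 23, Zed), (1, 12, Pat, 27, Ola), (1, 12, Pat, 27, Sam), (1, 12, Pat, 5, Sam), (1, 16, Jo, 12, Pat), (1, 16, Jo, 16, Jo), (1, 16, Jo, 23, Zed), (1, 16, Jo, 27, Ola), (1, 16, Jo, 27, Sam), (1, 16, Jo, 5, Sam), (1, 23, Zed, 12, Pat), (1, 23, Zed, 16, Jo), (1, 23, Zed, 23, Zed), (1, 23, Zed, 27, Ola), (1, 23, Zed, 27, Sam), (1, 23, Zed, 5, Sam), (1, 27, Ola, 12, Pat), (1, 27, Ola, 16, Jo), (1, 27, Ola, 23, Zed), (1, 27, Ola, 27, Ola), (1, 27, Ola, 27, Sam), (1, 27, Ola, 5, Sam), (1, 27, Sam, 12, Pat), (1, 27, Sam, 16, Jo), (1, 27, Sam, 23, Zed), (1, 27, Sam, 27, Ola), (1, 27, Sam, 27, Sam), (1, 27, Sam, 5, Sam), (1, 5, Sam, 12, Pat), (1, 5, Sam, 16, Jo), (1, 5, Sam, 23, Zed), (1, 5, Sam, 27, Ola), (1, 5, Sam, 27, Sam), (1, 5, Sam, 5, Sam), (9, 29, Wes, 29, Wes)}
Selection mid < mid2: {(1, 12, Pat, 16, Jo), (1, 12, Pat, 23, Zed), (1, 12, Pat, 27, Ola), (1, 12, Pat, 27, Sam), (1, 16, Jo, 23, Zed), (1, 16, Jo, 27, Ola), (1, 16, Jo, 27, Sam), (1, 23, Zed, 27, Ola), (1, 23, Zed, 27, Sam), (1, 5, Sam, 12, Pat), (1, 5, Sam, 16, Jo), (1, 5, Sam, 23, Zed), (1, 5, Sam, 27, Ola), (1, 5, Sam, 27, Sam)}
Projecting to aid, mid2, mname2 (9 duplicate(s) eliminated): {(1, 12, Pat), (1, 16, Jo), (1, 23, Zed), (1, 27, Ola), (1, 27, Sam)}

{(1, 12, Pat), (1, 16, Jo), (1, 23, Zed), (1, 27, Ola), (1, 27, Sam)}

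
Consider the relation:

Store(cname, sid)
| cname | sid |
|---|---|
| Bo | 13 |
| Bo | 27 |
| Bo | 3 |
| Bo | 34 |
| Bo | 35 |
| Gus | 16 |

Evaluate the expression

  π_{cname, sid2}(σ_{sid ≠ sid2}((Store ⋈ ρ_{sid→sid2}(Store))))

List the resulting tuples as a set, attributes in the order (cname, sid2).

ρ[sid→sid2]: schema becomes (cname, sid2); tuples unchanged.
Store ⋈ ρ_{sid→sid2}(Store) (natural join on cname): {(Bo, 13, 13), (Bo, 13, 27), (Bo, 13, 3), (Bo, 13, 34), (Bo, 13, 35), (Bo, 27, 13), (Bo, 27, 27), (Bo, 27, 3), (Bo, 27, 34), (Bo, 27, 35), (Bo, 3, 13), (Bo, 3, 27), (Bo, 3, 3), (Bo, 3, 34), (Bo, 3, 35), (Bo, 34, 13), (Bo, 34, 27), (Bo, 34, 3), (Bo, 34, 34), (Bo, 34, 35), (Bo, 35, 13), (Bo, 35, 27), (Bo, 35, 3), (Bo, 35, 34), (Bo, 35, 35), (Gus, 16, 16)}
σ[sid ≠ sid2]: keep tuples satisfying sid ≠ sid2 → {(Bo, 13, 27), (Bo, 13, 3), (Bo, 13, 34), (Bo, 13, 35), (Bo, 27, 13), (Bo, 27, 3), (Bo, 27, 34), (Bo, 27, 35), (Bo, 3, 13), (Bo, 3, 27), (Bo, 3, 34), (Bo, 3, 35), (Bo, 34, 13), (Bo, 34, 27), (Bo, 34, 3), (Bo, 34, 35), (Bo, 35, 13), (Bo, 35, 27), (Bo, 35, 3), (Bo, 35, 34)}
Keep only column(s) cname, sid2 (15 duplicate(s) eliminated): {(Bo, 13), (Bo, 27), (Bo, 3), (Bo, 34), (Bo, 35)}

{(Bo, 13), (Bo, 27), (Bo, 3), (Bo, 34), (Bo, 35)}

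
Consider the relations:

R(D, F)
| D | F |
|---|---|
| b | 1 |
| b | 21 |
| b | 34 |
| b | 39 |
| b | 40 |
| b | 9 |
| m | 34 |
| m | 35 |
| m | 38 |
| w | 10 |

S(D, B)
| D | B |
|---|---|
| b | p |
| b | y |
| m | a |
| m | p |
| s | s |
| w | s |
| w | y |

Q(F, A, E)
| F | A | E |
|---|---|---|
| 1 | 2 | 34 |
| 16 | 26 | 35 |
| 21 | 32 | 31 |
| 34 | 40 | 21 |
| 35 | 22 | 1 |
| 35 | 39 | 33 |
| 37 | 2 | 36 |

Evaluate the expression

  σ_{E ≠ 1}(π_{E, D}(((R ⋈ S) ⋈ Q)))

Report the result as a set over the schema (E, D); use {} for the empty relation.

Natural join on D: {(b, 1, p), (b, 1, y), (b, 21, p), (b, 21, y), (b, 34, p), (b, 34, y), (b, 39, p), (b, 39, y), (b, 40, p), (b, 40, y), (b, 9, p), (b, 9, y), (m, 34, a), (m, 34, p), (m, 35, a), (m, 35, p), (m, 38, a), (m, 38, p), (w, 10, s), (w, 10, y)}
Natural join on F: {(b, 1, p, 2, 34), (b, 1, y, 2, 34), (b, 21, p, 32, 31), (b, 21, y, 32, 31), (b, 34, p, 40, 21), (b, 34, y, 40, 21), (m, 34, a, 40, 21), (m, 34, p, 40, 21), (m, 35, a, 22, 1), (m, 35, a, 39, 33), (m, 35, p, 22, 1), (m, 35, p, 39, 33)}
Projecting to E, D (6 duplicate(s) eliminated): {(1, m), (21, b), (21, m), (31, b), (33, m), (34, b)}
Apply σ_{E ≠ 1}; surviving tuples: {(21, b), (21, m), (31, b), (33, m), (34, b)}

{(21, b), (21, m), (31, b), (33, m), (34, b)}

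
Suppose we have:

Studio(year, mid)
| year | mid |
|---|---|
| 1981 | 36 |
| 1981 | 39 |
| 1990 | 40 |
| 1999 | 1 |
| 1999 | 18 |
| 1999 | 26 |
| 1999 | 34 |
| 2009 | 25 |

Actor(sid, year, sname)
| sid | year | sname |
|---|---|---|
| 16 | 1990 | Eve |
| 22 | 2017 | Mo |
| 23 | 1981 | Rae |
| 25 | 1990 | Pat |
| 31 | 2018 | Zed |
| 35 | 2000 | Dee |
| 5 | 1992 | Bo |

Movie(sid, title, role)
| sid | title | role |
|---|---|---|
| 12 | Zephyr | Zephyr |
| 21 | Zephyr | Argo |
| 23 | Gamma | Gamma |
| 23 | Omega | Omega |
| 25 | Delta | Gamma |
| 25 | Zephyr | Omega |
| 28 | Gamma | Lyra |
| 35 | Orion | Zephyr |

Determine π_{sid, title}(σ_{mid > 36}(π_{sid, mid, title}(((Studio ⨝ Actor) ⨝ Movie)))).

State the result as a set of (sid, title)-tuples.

{(23, Gamma), (23, Omega), (25, Delta), (25, Zephyr)}

Joining Studio and Actor on year yields {(1981, 36, 23, Rae), (1981, 39, 23, Rae), (1990, 40, 16, Eve), (1990, 40, 25, Pat)}.
Joining (Studio ⨝ Actor) and Movie on sid yields {(1981, 36, 23, Rae, Gamma, Gamma), (1981, 36, 23, Rae, Omega, Omega), (1981, 39, 23, Rae, Gamma, Gamma), (1981, 39, 23, Rae, Omega, Omega), (1990, 40, 25, Pat, Delta, Gamma), (1990, 40, 25, Pat, Zephyr, Omega)}.
Projecting to sid, mid, title: {(23, 36, Gamma), (23, 36, Omega), (23, 39, Gamma), (23, 39, Omega), (25, 40, Delta), (25, 40, Zephyr)}
σ[mid > 36]: keep tuples satisfying mid > 36 → {(23, 39, Gamma), (23, 39, Omega), (25, 40, Delta), (25, 40, Zephyr)}
Projecting to sid, title: {(23, Gamma), (23, Omega), (25, Delta), (25, Zephyr)}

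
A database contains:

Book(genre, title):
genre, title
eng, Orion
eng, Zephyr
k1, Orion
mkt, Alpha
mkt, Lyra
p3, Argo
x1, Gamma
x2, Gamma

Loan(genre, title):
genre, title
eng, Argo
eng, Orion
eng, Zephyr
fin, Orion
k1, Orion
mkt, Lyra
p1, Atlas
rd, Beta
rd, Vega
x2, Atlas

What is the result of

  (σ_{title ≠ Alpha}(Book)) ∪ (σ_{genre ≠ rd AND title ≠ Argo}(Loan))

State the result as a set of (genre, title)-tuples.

Apply σ_{title ≠ Alpha}; surviving tuples: {(eng, Orion), (eng, Zephyr), (k1, Orion), (mkt, Lyra), (p3, Argo), (x1, Gamma), (x2, Gamma)}
Apply σ_{genre ≠ rd AND title ≠ Argo}; surviving tuples: {(eng, Orion), (eng, Zephyr), (fin, Orion), (k1, Orion), (mkt, Lyra), (p1, Atlas), (x2, Atlas)}
Union: {(eng, Orion), (eng, Zephyr), (k1, Orion), (mkt, Lyra), (p3, Argo), (x1, Gamma), (x2, Gamma)} with {(eng, Orion), (eng, Zephyr), (fin, Orion), (k1, Orion), (mkt, Lyra), (p1, Atlas), (x2, Atlas)} → {(eng, Orion), (eng, Zephyr), (fin, Orion), (k1, Orion), (mkt, Lyra), (p1, Atlas), (p3, Argo), (x1, Gamma), (x2, Atlas), (x2, Gamma)}

{(eng, Orion), (eng, Zephyr), (fin, Orion), (k1, Orion), (mkt, Lyra), (p1, Atlas), (p3, Argo), (x1, Gamma), (x2, Atlas), (x2, Gamma)}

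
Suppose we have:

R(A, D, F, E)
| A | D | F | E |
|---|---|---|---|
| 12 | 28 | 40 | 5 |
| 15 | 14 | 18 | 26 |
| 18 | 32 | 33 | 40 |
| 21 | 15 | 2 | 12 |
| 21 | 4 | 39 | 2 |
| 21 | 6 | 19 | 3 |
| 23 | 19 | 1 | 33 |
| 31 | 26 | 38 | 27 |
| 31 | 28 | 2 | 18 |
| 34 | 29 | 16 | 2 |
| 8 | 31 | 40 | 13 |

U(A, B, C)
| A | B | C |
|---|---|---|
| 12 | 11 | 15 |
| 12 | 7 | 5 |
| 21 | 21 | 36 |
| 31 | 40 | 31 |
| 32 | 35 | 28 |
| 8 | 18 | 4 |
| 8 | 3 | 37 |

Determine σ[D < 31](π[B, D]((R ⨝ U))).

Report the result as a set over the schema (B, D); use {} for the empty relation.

{(11, 28), (21, 15), (21, 4), (21, 6), (40, 26), (40, 28), (7, 28)}

Joining R and U on A yields {(12, 28, 40, 5, 11, 15), (12, 28, 40, 5, 7, 5), (21, 15, 2, 12, 21, 36), (21, 4, 39, 2, 21, 36), (21, 6, 19, 3, 21, 36), (31, 26, 38, 27, 40, 31), (31, 28, 2, 18, 40, 31), (8, 31, 40, 13, 18, 4), (8, 31, 40, 13, 3, 37)}.
π[B, D]: project onto (B, D) → {(11, 28), (18, 31), (21, 15), (21, 4), (21, 6), (3, 31), (40, 26), (40, 28), (7, 28)}
Selection D < 31: {(11, 28), (21, 15), (21, 4), (21, 6), (40, 26), (40, 28), (7, 28)}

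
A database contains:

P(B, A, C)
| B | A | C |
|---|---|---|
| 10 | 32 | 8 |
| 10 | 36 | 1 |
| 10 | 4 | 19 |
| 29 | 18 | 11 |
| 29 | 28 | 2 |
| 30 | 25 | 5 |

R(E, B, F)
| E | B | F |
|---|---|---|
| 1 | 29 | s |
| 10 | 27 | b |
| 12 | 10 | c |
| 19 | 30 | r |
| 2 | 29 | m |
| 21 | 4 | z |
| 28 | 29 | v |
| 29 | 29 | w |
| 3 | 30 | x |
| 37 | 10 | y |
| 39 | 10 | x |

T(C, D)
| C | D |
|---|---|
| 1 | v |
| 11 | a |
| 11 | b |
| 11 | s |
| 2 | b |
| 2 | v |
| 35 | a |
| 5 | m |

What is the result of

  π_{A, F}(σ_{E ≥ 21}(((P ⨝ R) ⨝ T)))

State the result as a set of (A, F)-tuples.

{(18, v), (18, w), (28, v), (28, w), (36, x), (36, y)}

Joining P and R on B yields {(10, 32, 8, 12, c), (10, 32, 8, 37, y), (10, 32, 8, 39, x), (10, 36, 1, 12, c), (10, 36, 1, 37, y), (10, 36, 1, 39, x), (10, 4, 19, 12, c), (10, 4, 19, 37, y), (10, 4, 19, 39, x), (29, 18, 11, 1, s), (29, 18, 11, 2, m), (29, 18, 11, 28, v), (29, 18, 11, 29, w), (29, 28, 2, 1, s), (29, 28, 2, 2, m), (29, 28, 2, 28, v), (29, 28, 2, 29, w), (30, 25, 5, 19, r), (30, 25, 5, 3, x)}.
Joining (P ⨝ R) and T on C yields {(10, 36, 1, 12, c, v), (10, 36, 1, 37, y, v), (10, 36, 1, 39, x, v), (29, 18, 11, 1, s, a), (29, 18, 11, 1, s, b), (29, 18, 11, 1, s, s), (29, 18, 11, 2, m, a), (29, 18, 11, 2, m, b), (29, 18, 11, 2, m, s), (29, 18, 11, 28, v, a), (29, 18, 11, 28, v, b), (29, 18, 11, 28, v, s), (29, 18, 11, 29, w, a), (29, 18, 11, 29, w, b), (29, 18, 11, 29, w, s), (29, 28, 2, 1, s, b), (29, 28, 2, 1, s, v), (29, 28, 2, 2, m, b), (29, 28, 2, 2, m, v), (29, 28, 2, 28, v, b), (29, 28, 2, 28, v, v), (29, 28, 2, 29, w, b), (29, 28, 2, 29, w, v), (30, 25, 5, 19, r, m), (30, 25, 5, 3, x, m)}.
σ[E ≥ 21]: keep tuples satisfying E ≥ 21 → {(10, 36, 1, 37, y, v), (10, 36, 1, 39, x, v), (29, 18, 11, 28, v, a), (29, 18, 11, 28, v, b), (29, 18, 11, 28, v, s), (29, 18, 11, 29, w, a), (29, 18, 11, 29, w, b), (29, 18, 11, 29, w, s), (29, 28, 2, 28, v, b), (29, 28, 2, 28, v, v), (29, 28, 2, 29, w, b), (29, 28, 2, 29, w, v)}
π_{A, F} gives {(18, v), (18, w), (28, v), (28, w), (36, x), (36, y)} (6 duplicate(s) eliminated).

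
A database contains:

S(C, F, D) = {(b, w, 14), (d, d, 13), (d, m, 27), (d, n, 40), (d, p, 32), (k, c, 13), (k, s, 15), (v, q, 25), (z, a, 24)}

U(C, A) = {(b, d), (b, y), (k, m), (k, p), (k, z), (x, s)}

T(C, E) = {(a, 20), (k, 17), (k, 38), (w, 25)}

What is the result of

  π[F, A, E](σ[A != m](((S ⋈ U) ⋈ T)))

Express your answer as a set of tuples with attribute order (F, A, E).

{(c, p, 17), (c, p, 38), (c, z, 17), (c, z, 38), (s, p, 17), (s, p, 38), (s, z, 17), (s, z, 38)}

Joining S and U on C yields {(b, w, 14, d), (b, w, 14, y), (k, c, 13, m), (k, c, 13, p), (k, c, 13, z), (k, s, 15, m), (k, s, 15, p), (k, s, 15, z)}.
Joining (S ⋈ U) and T on C yields {(k, c, 13, m, 17), (k, c, 13, m, 38), (k, c, 13, p, 17), (k, c, 13, p, 38), (k, c, 13, z, 17), (k, c, 13, z, 38), (k, s, 15, m, 17), (k, s, 15, m, 38), (k, s, 15, p, 17), (k, s, 15, p, 38), (k, s, 15, z, 17), (k, s, 15, z, 38)}.
σ[A != m]: keep tuples satisfying A != m → {(k, c, 13, p, 17), (k, c, 13, p, 38), (k, c, 13, z, 17), (k, c, 13, z, 38), (k, s, 15, p, 17), (k, s, 15, p, 38), (k, s, 15, z, 17), (k, s, 15, z, 38)}
Keep only column(s) F, A, E: {(c, p, 17), (c, p, 38), (c, z, 17), (c, z, 38), (s, p, 17), (s, p, 38), (s, z, 17), (s, z, 38)}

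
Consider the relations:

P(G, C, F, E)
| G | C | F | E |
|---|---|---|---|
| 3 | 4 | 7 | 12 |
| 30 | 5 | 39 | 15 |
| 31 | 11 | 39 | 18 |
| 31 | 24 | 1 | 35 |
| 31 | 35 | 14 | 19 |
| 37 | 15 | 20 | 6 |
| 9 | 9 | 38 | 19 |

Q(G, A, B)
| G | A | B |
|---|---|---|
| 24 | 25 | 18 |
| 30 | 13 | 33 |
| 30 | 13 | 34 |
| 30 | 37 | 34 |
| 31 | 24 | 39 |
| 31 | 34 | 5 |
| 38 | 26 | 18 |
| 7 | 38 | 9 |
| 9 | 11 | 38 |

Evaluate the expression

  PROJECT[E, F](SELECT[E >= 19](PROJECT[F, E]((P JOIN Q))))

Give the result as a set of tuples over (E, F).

P ⋈ Q (natural join on G): {(30, 5, 39, 15, 13, 33), (30, 5, 39, 15, 13, 34), (30, 5, 39, 15, 37, 34), (31, 11, 39, 18, 24, 39), (31, 11, 39, 18, 34, 5), (31, 24, 1, 35, 24, 39), (31, 24, 1, 35, 34, 5), (31, 35, 14, 19, 24, 39), (31, 35, 14, 19, 34, 5), (9, 9, 38, 19, 11, 38)}
Projecting to F, E (5 duplicate(s) eliminated): {(1, 35), (14, 19), (38, 19), (39, 15), (39, 18)}
Selection E >= 19: {(1, 35), (14, 19), (38, 19)}
Projecting to E, F: {(19, 14), (19, 38), (35, 1)}

{(19, 14), (19, 38), (35, 1)}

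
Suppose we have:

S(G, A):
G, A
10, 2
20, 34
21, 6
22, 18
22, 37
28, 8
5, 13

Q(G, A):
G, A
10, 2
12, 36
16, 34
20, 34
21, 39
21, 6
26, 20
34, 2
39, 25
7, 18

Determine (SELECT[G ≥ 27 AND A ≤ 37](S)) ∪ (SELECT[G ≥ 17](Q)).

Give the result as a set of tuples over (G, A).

Filtering on G ≥ 27 AND A ≤ 37 leaves {(28, 8)}.
Filtering on G ≥ 17 leaves {(20, 34), (21, 39), (21, 6), (26, 20), (34, 2), (39, 25)}.
Set union of the two operands is {(20, 34), (21, 39), (21, 6), (26, 20), (28, 8), (34, 2), (39, 25)}.

{(20, 34), (21, 39), (21, 6), (26, 20), (28, 8), (34, 2), (39, 25)}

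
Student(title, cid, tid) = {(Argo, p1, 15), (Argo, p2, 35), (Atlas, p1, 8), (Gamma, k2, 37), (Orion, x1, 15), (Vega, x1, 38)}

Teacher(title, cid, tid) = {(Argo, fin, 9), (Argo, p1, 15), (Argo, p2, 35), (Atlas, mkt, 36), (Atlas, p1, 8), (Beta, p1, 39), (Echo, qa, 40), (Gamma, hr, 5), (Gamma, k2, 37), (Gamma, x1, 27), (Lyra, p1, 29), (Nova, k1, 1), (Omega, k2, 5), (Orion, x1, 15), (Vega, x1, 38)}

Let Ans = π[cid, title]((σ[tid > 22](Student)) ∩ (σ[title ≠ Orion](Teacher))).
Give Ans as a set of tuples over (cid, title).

Apply σ_{tid > 22}; surviving tuples: {(Argo, p2, 35), (Gamma, k2, 37), (Vega, x1, 38)}
Apply σ_{title ≠ Orion}; surviving tuples: {(Argo, fin, 9), (Argo, p1, 15), (Argo, p2, 35), (Atlas, mkt, 36), (Atlas, p1, 8), (Beta, p1, 39), (Echo, qa, 40), (Gamma, hr, 5), (Gamma, k2, 37), (Gamma, x1, 27), (Lyra, p1, 29), (Nova, k1, 1), (Omega, k2, 5), (Vega, x1, 38)}
Intersection: {(Argo, p2, 35), (Gamma, k2, 37), (Vega, x1, 38)} with {(Argo, fin, 9), (Argo, p1, 15), (Argo, p2, 35), (Atlas, mkt, 36), (Atlas, p1, 8), (Beta, p1, 39), (Echo, qa, 40), (Gamma, hr, 5), (Gamma, k2, 37), (Gamma, x1, 27), (Lyra, p1, 29), (Nova, k1, 1), (Omega, k2, 5), (Vega, x1, 38)} → {(Argo, p2, 35), (Gamma, k2, 37), (Vega, x1, 38)}
Projecting to cid, title: {(k2, Gamma), (p2, Argo), (x1, Vega)}

{(k2, Gamma), (p2, Argo), (x1, Vega)}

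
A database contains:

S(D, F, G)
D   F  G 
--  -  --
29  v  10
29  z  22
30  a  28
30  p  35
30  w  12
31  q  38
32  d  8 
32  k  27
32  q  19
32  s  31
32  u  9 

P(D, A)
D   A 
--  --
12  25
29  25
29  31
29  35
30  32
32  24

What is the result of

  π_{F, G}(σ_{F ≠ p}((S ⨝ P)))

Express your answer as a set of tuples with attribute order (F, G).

S ⋈ P (natural join on D): {(29, v, 10, 25), (29, v, 10, 31), (29, v, 10, 35), (29, z, 22, 25), (29, z, 22, 31), (29, z, 22, 35), (30, a, 28, 32), (30, p, 35, 32), (30, w, 12, 32), (32, d, 8, 24), (32, k, 27, 24), (32, q, 19, 24), (32, s, 31, 24), (32, u, 9, 24)}
σ[F ≠ p]: keep tuples satisfying F ≠ p → {(29, v, 10, 25), (29, v, 10, 31), (29, v, 10, 35), (29, z, 22, 25), (29, z, 22, 31), (29, z, 22, 35), (30, a, 28, 32), (30, w, 12, 32), (32, d, 8, 24), (32, k, 27, 24), (32, q, 19, 24), (32, s, 31, 24), (32, u, 9, 24)}
π[F, G]: project onto (F, G) (4 duplicate(s) eliminated) → {(a, 28), (d, 8), (k, 27), (q, 19), (s, 31), (u, 9), (v, 10), (w, 12), (z, 22)}

{(a, 28), (d, 8), (k, 27), (q, 19), (s, 31), (u, 9), (v, 10), (w, 12), (z, 22)}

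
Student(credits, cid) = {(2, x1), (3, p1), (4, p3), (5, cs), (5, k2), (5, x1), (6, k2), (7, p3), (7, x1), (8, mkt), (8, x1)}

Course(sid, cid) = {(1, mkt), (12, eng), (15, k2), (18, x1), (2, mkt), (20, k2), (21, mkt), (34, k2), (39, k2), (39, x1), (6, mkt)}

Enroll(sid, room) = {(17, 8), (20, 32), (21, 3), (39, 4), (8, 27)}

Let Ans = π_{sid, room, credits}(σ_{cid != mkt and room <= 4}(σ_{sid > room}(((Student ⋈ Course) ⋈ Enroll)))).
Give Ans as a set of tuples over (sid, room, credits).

{(39, 4, 2), (39, 4, 5), (39, 4, 6), (39, 4, 7), (39, 4, 8)}

Student ⋈ Course (natural join on cid): {(2, x1, 18), (2, x1, 39), (5, k2, 15), (5, k2, 20), (5, k2, 34), (5, k2, 39), (5, x1, 18), (5, x1, 39), (6, k2, 15), (6, k2, 20), (6, k2, 34), (6, k2, 39), (7, x1, 18), (7, x1, 39), (8, mkt, 1), (8, mkt, 2), (8, mkt, 21), (8, mkt, 6), (8, x1, 18), (8, x1, 39)}
(Student ⋈ Course) ⋈ Enroll (natural join on sid): {(2, x1, 39, 4), (5, k2, 20, 32), (5, k2, 39, 4), (5, x1, 39, 4), (6, k2, 20, 32), (6, k2, 39, 4), (7, x1, 39, 4), (8, mkt, 21, 3), (8, x1, 39, 4)}
Apply σ_{sid > room}; surviving tuples: {(2, x1, 39, 4), (5, k2, 39, 4), (5, x1, 39, 4), (6, k2, 39, 4), (7, x1, 39, 4), (8, mkt, 21, 3), (8, x1, 39, 4)}
Apply σ_{cid != mkt and room <= 4}; surviving tuples: {(2, x1, 39, 4), (5, k2, 39, 4), (5, x1, 39, 4), (6, k2, 39, 4), (7, x1, 39, 4), (8, x1, 39, 4)}
Projecting to sid, room, credits (1 duplicate(s) eliminated): {(39, 4, 2), (39, 4, 5), (39, 4, 6), (39, 4, 7), (39, 4, 8)}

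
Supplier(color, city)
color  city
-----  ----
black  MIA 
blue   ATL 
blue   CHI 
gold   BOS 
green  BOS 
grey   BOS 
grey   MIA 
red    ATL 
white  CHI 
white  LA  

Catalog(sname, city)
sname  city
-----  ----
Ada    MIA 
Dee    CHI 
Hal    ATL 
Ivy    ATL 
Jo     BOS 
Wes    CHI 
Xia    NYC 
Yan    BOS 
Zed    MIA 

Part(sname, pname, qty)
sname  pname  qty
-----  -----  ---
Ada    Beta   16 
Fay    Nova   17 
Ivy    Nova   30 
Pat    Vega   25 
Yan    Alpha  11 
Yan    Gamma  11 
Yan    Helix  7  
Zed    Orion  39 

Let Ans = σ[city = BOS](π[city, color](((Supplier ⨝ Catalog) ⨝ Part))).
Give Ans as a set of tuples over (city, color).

Natural join on city: {(black, MIA, Ada), (black, MIA, Zed), (blue, ATL, Hal), (blue, ATL, Ivy), (blue, CHI, Dee), (blue, CHI, Wes), (gold, BOS, Jo), (gold, BOS, Yan), (green, BOS, Jo), (green, BOS, Yan), (grey, BOS, Jo), (grey, BOS, Yan), (grey, MIA, Ada), (grey, MIA, Zed), (red, ATL, Hal), (red, ATL, Ivy), (white, CHI, Dee), (white, CHI, Wes)}
Natural join on sname: {(black, MIA, Ada, Beta, 16), (black, MIA, Zed, Orion, 39), (blue, ATL, Ivy, Nova, 30), (gold, BOS, Yan, Alpha, 11), (gold, BOS, Yan, Gamma, 11), (gold, BOS, Yan, Helix, 7), (green, BOS, Yan, Alpha, 11), (green, BOS, Yan, Gamma, 11), (green, BOS, Yan, Helix, 7), (grey, BOS, Yan, Alpha, 11), (grey, BOS, Yan, Gamma, 11), (grey, BOS, Yan, Helix, 7), (grey, MIA, Ada, Beta, 16), (grey, MIA, Zed, Orion, 39), (red, ATL, Ivy, Nova, 30)}
Keep only column(s) city, color (8 duplicate(s) eliminated): {(ATL, blue), (ATL, red), (BOS, gold), (BOS, green), (BOS, grey), (MIA, black), (MIA, grey)}
Filtering on city = BOS leaves {(BOS, gold), (BOS, green), (BOS, grey)}.

{(BOS, gold), (BOS, green), (BOS, grey)}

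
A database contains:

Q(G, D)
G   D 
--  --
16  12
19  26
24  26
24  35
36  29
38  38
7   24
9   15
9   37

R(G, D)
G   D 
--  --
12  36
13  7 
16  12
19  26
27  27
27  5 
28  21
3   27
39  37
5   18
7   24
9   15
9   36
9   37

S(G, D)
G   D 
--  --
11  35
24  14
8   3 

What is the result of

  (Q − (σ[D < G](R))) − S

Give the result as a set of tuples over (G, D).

{(19, 26), (24, 26), (24, 35), (36, 29), (38, 38), (7, 24), (9, 15), (9, 37)}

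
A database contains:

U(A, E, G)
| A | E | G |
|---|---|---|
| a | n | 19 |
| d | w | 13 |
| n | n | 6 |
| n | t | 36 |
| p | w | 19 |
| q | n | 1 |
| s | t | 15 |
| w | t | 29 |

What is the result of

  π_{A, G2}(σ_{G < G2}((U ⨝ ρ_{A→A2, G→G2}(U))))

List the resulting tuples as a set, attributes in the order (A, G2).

ρ[A→A2, G→G2]: schema becomes (A2, E, G2); tuples unchanged.
Joining U and ρ_{A→A2, G→G2}(U) on E yields {(a, n, 19, a, 19), (a, n, 19, n, 6), (a, n, 19, q, 1), (d, w, 13, d, 13), (d, w, 13, p, 19), (n, n, 6, a, 19), (n, n, 6, n, 6), (n, n, 6, q, 1), (n, t, 36, n, 36), (n, t, 36, s, 15), (n, t, 36, w, 29), (p, w, 19, d, 13), (p, w, 19, p, 19), (q, n, 1, a, 19), (q, n, 1, n, 6), (q, n, 1, q, 1), (s, t, 15, n, 36), (s, t, 15, s, 15), (s, t, 15, w, 29), (w, t, 29, n, 36), (w, t, 29, s, 15), (w, t, 29, w, 29)}.
Selection G < G2: {(d, w, 13, p, 19), (n, n, 6, a, 19), (q, n, 1, a, 19), (q, n, 1, n, 6), (s, t, 15, n, 36), (s, t, 15, w, 29), (w, t, 29, n, 36)}
π[A, G2]: project onto (A, G2) → {(d, 19), (n, 19), (q, 19), (q, 6), (s, 29), (s, 36), (w, 36)}

{(d, 19), (n, 19), (q, 19), (q, 6), (s, 29), (s, 36), (w, 36)}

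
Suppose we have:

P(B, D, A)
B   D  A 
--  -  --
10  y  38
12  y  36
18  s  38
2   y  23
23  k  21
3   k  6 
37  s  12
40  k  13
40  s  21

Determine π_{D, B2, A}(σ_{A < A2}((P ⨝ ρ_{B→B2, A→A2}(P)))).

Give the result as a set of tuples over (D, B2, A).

{(k, 23, 13), (k, 23, 6), (k, 40, 6), (s, 18, 12), (s, 18, 21), (s, 40, 12), (y, 10, 23), (y, 10, 36), (y, 12, 23)}

ρ[B→B2, A→A2]: schema becomes (B2, D, A2); tuples unchanged.
Joining P and ρ_{B→B2, A→A2}(P) on D yields {(10, y, 38, 10, 38), (10, y, 38, 12, 36), (10, y, 38, 2, 23), (12, y, 36, 10, 38), (12, y, 36, 12, 36), (12, y, 36, 2, 23), (18, s, 38, 18, 38), (18, s, 38, 37, 12), (18, s, 38, 40, 21), (2, y, 23, 10, 38), (2, y, 23, 12, 36), (2, y, 23, 2, 23), (23, k, 21, 23, 21), (23, k, 21, 3, 6), (23, k, 21, 40, 13), (3, k, 6, 23, 21), (3, k, 6, 3, 6), (3, k, 6, 40, 13), (37, s, 12, 18, 38), (37, s, 12, 37, 12), (37, s, 12, 40, 21), (40, k, 13, 23, 21), (40, k, 13, 3, 6), (40, k, 13, 40, 13), (40, s, 21, 18, 38), (40, s, 21, 37, 12), (40, s, 21, 40, 21)}.
Selection A < A2: {(12, y, 36, 10, 38), (2, y, 23, 10, 38), (2, y, 23, 12, 36), (3, k, 6, 23, 21), (3, k, 6, 40, 13), (37, s, 12, 18, 38), (37, s, 12, 40, 21), (40, k, 13, 23, 21), (40, s, 21, 18, 38)}
Keep only column(s) D, B2, A: {(k, 23, 13), (k, 23, 6), (k, 40, 6), (s, 18, 12), (s, 18, 21), (s, 40, 12), (y, 10, 23), (y, 10, 36), (y, 12, 23)}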